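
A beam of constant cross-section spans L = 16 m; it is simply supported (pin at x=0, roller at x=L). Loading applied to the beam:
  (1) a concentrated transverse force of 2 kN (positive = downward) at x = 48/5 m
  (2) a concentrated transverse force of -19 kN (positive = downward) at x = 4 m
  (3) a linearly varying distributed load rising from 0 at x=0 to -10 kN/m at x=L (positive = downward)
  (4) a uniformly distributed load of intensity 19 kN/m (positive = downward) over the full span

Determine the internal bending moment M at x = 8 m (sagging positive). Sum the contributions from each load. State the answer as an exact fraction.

M(8) = 2082/5 kN·m

Load 1 — point force P=2 kN at a=48/5 m (b=L-a=32/5):
  M_1 = Pbx/L  [x≤a] = 2·(32/5)·8/16 = 32/5 kN·m
Load 2 — point force P=-19 kN at a=4 m (b=L-a=12):
  M_2 = Pa(L-x)/L  [x>a] = (-19)·4·(16-8)/16 = -38 kN·m
Load 3 — triangular load w₀=-10 kN/m (0→w₀ over full span):
  M_3 = w₀Lx/6 - w₀x³/(6L) = (-10)·16·8/6 - (-10)·8³/(6·16) = -160 kN·m
Load 4 — uniform load w=19 kN/m over full span:
  M_4 = wx(L-x)/2 = 19·8·(16-8)/2 = 608 kN·m
Superposition: M = Σ M_i = 2082/5 kN·m ≈ 416.400000 kN·m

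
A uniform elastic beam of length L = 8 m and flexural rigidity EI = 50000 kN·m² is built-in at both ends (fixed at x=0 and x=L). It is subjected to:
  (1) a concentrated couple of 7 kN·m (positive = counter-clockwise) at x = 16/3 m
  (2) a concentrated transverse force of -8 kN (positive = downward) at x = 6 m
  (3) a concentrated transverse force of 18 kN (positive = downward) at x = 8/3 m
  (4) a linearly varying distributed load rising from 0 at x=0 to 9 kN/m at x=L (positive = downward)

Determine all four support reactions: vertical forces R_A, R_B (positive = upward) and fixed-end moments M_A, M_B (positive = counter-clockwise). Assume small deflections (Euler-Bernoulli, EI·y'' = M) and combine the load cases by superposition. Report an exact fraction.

Load 1 — applied couple M₀=7 kN·m at a=16/3 m (b=L-a=8/3):
  R_A = 6M₀ab/L³ = 6·7·(16/3)·(8/3)/8³ = 7/6 kN
  M_A = M₀b(2a-b)/L² = 7·(8/3)·(2·(16/3)-(8/3))/8² = 7/3 kN·m
  R_B = -6M₀ab/L³ = -6·7·(16/3)·(8/3)/8³ = -7/6 kN
  M_B = M₀a(2b-a)/L² = 7·(16/3)·(2·(8/3)-(16/3))/8² = 0 kN·m
Load 2 — point force P=-8 kN at a=6 m (b=L-a=2):
  R_A = Pb²(3a+b)/L³ = (-8)·2²·(3·6+2)/8³ = -5/4 kN
  M_A = Pab²/L² = (-8)·6·2²/8² = -3 kN·m
  R_B = Pa²(a+3b)/L³ = (-8)·6²·(6+3·2)/8³ = -27/4 kN
  M_B = -Pa²b/L² = -(-8)·6²·2/8² = 9 kN·m
Load 3 — point force P=18 kN at a=8/3 m (b=L-a=16/3):
  R_A = Pb²(3a+b)/L³ = 18·(16/3)²·(3·(8/3)+(16/3))/8³ = 40/3 kN
  M_A = Pab²/L² = 18·(8/3)·(16/3)²/8² = 64/3 kN·m
  R_B = Pa²(a+3b)/L³ = 18·(8/3)²·((8/3)+3·(16/3))/8³ = 14/3 kN
  M_B = -Pa²b/L² = -18·(8/3)²·(16/3)/8² = -32/3 kN·m
Load 4 — triangular load w₀=9 kN/m (0→w₀ over full span):
  R_A = 3w₀L/20 = 3·9·8/20 = 54/5 kN
  M_A = w₀L²/30 = 9·8²/30 = 96/5 kN·m
  R_B = 7w₀L/20 = 7·9·8/20 = 126/5 kN
  M_B = -w₀L²/20 = -9·8²/20 = -144/5 kN·m
Superposition: R_A = 481/20 kN, M_A = 598/15 kN·m, R_B = 439/20 kN, M_B = -457/15 kN·m

R_A = 481/20 kN, M_A = 598/15 kN·m, R_B = 439/20 kN, M_B = -457/15 kN·m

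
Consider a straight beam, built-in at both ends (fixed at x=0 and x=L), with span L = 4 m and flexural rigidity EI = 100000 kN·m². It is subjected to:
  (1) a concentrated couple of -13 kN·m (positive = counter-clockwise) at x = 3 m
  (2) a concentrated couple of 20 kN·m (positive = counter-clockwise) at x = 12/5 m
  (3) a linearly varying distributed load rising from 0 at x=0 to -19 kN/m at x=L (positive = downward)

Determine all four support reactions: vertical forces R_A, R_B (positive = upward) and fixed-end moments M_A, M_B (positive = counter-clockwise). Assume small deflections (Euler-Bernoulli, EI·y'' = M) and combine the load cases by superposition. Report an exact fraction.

Load 1 — applied couple M₀=-13 kN·m at a=3 m (b=L-a=1):
  R_A = 6M₀ab/L³ = 6·(-13)·3·1/4³ = -117/32 kN
  M_A = M₀b(2a-b)/L² = (-13)·1·(2·3-1)/4² = -65/16 kN·m
  R_B = -6M₀ab/L³ = -6·(-13)·3·1/4³ = 117/32 kN
  M_B = M₀a(2b-a)/L² = (-13)·3·(2·1-3)/4² = 39/16 kN·m
Load 2 — applied couple M₀=20 kN·m at a=12/5 m (b=L-a=8/5):
  R_A = 6M₀ab/L³ = 6·20·(12/5)·(8/5)/4³ = 36/5 kN
  M_A = M₀b(2a-b)/L² = 20·(8/5)·(2·(12/5)-(8/5))/4² = 32/5 kN·m
  R_B = -6M₀ab/L³ = -6·20·(12/5)·(8/5)/4³ = -36/5 kN
  M_B = M₀a(2b-a)/L² = 20·(12/5)·(2·(8/5)-(12/5))/4² = 12/5 kN·m
Load 3 — triangular load w₀=-19 kN/m (0→w₀ over full span):
  R_A = 3w₀L/20 = 3·(-19)·4/20 = -57/5 kN
  M_A = w₀L²/30 = (-19)·4²/30 = -152/15 kN·m
  R_B = 7w₀L/20 = 7·(-19)·4/20 = -133/5 kN
  M_B = -w₀L²/20 = -(-19)·4²/20 = 76/5 kN·m
Superposition: R_A = -1257/160 kN, M_A = -1871/240 kN·m, R_B = -4823/160 kN, M_B = 1603/80 kN·m

R_A = -1257/160 kN, M_A = -1871/240 kN·m, R_B = -4823/160 kN, M_B = 1603/80 kN·m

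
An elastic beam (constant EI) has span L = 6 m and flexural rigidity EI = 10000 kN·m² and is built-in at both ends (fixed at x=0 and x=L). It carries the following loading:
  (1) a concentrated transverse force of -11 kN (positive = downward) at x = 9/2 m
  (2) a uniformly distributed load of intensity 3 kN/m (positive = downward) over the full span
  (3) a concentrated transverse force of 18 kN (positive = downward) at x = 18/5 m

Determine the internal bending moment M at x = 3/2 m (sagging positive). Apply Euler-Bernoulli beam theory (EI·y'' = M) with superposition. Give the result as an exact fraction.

Load 1 — point force P=-11 kN at a=9/2 m (b=L-a=3/2):
  M_1 = Pb²(3a+b)x/L³ - Pab²/L²  [x≤a] = (-11)·(3/2)²·(3·(9/2)+(3/2))·(3/2)/6³ - (-11)·(9/2)·(3/2)²/6² = 33/64 kN·m
Load 2 — uniform load w=3 kN/m over full span:
  M_2 = wLx/2 - wL²/12 - wx²/2 = 3·6·(3/2)/2 - 3·6²/12 - 3·(3/2)²/2 = 9/8 kN·m
Load 3 — point force P=18 kN at a=18/5 m (b=L-a=12/5):
  M_3 = Pb²(3a+b)x/L³ - Pab²/L²  [x≤a] = 18·(12/5)²·(3·(18/5)+(12/5))·(3/2)/6³ - 18·(18/5)·(12/5)²/6² = -108/125 kN·m
Superposition: M = Σ M_i = 6213/8000 kN·m ≈ 0.776625 kN·m

M(3/2) = 6213/8000 kN·m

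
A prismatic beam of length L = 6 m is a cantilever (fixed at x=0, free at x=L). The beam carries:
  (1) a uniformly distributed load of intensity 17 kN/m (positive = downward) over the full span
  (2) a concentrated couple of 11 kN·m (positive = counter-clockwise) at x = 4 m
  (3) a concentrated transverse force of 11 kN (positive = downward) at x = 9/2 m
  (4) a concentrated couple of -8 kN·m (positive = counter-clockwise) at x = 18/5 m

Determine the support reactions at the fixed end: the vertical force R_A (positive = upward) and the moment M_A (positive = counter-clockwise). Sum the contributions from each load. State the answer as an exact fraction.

Load 1 — uniform load w=17 kN/m over full span:
  R_A = wL = 17·6 = 102 kN
  M_A = wL²/2 = 17·6²/2 = 306 kN·m
Load 2 — applied couple M₀=11 kN·m at a=4 m (b=L-a=2):
  R_A = 0 kN
  M_A = -M₀ = -11 kN·m
Load 3 — point force P=11 kN at a=9/2 m (b=L-a=3/2):
  R_A = P = 11 kN
  M_A = Pa = 11·(9/2) = 99/2 kN·m
Load 4 — applied couple M₀=-8 kN·m at a=18/5 m (b=L-a=12/5):
  R_A = 0 kN
  M_A = -M₀ = -(-8) = 8 kN·m
Superposition: R_A = 113 kN, M_A = 705/2 kN·m

R_A = 113 kN, M_A = 705/2 kN·m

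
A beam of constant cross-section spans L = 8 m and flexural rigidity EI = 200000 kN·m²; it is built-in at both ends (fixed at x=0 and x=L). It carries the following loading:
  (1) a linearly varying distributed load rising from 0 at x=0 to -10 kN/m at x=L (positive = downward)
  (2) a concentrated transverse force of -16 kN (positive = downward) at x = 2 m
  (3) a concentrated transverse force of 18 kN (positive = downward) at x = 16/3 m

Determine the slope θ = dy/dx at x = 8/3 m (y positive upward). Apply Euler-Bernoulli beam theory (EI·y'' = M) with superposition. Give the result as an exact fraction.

Load 1 — triangular load w₀=-10 kN/m (0→w₀ over full span):
  θ_1 = -w₀(2x(L-x)(L-2x)(x+2L)+x²(L-x)²)/(120LEI) = -(-10)·(2·(8/3)·(8-(8/3))·(8-2·(8/3))·((8/3)+2·8)+(8/3)²·(8-(8/3))²)/(120·8·200000) = 64/759375 rad
Load 2 — point force P=-16 kN at a=2 m (b=L-a=6):
  θ_2 = Pa²(L-x)(2bL-(3b+a)(L-x))/(2L³EI)  [x>a] = (-16)·2²·(8-(8/3))·(2·6·8-(3·6+2)·(8-(8/3)))/(2·8³·200000) = 1/56250 rad
Load 3 — point force P=18 kN at a=16/3 m (b=L-a=8/3):
  θ_3 = -Pb²x(2aL-(3a+b)x)/(2L³EI)  [x≤a] = -18·(8/3)²·(8/3)·(2·(16/3)·8-(3·(16/3)+(8/3))·(8/3))/(2·8³·200000) = -1/16875 rad
Superposition: θ = Σ θ_i = 13/303750 rad ≈ 0.000043 rad

θ(8/3) = 13/303750 rad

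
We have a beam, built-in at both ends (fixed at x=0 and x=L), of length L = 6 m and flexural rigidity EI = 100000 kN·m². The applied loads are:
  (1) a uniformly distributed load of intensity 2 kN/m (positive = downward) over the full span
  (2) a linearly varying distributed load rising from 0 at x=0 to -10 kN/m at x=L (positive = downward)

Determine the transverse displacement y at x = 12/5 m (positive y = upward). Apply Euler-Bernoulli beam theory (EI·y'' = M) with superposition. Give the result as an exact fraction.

y(12/5) = 1701/19531250 m

Load 1 — uniform load w=2 kN/m over full span:
  y_1 = -wx²(L-x)²/(24EI) = -2·(12/5)²·(6-(12/5))²/(24·100000) = -243/3906250 m
Load 2 — triangular load w₀=-10 kN/m (0→w₀ over full span):
  y_2 = -w₀x²(L-x)²(x+2L)/(120LEI) = -(-10)·(12/5)²·(6-(12/5))²·((12/5)+2·6)/(120·6·100000) = 1458/9765625 m
Superposition: y = Σ y_i = 1701/19531250 m ≈ 0.000087 m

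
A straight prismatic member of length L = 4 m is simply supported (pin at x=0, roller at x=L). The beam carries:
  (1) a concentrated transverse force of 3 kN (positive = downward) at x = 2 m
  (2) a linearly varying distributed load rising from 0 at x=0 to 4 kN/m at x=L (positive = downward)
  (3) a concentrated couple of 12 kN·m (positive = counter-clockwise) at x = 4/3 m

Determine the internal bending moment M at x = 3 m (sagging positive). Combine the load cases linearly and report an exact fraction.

M(3) = 2 kN·m

Load 1 — point force P=3 kN at a=2 m (b=L-a=2):
  M_1 = Pa(L-x)/L  [x>a] = 3·2·(4-3)/4 = 3/2 kN·m
Load 2 — triangular load w₀=4 kN/m (0→w₀ over full span):
  M_2 = w₀Lx/6 - w₀x³/(6L) = 4·4·3/6 - 4·3³/(6·4) = 7/2 kN·m
Load 3 — applied couple M₀=12 kN·m at a=4/3 m (b=L-a=8/3):
  M_3 = M₀x/L - M₀  [x>a] = 12·3/4 - 12 = -3 kN·m
Superposition: M = Σ M_i = 2 kN·m ≈ 2.000000 kN·m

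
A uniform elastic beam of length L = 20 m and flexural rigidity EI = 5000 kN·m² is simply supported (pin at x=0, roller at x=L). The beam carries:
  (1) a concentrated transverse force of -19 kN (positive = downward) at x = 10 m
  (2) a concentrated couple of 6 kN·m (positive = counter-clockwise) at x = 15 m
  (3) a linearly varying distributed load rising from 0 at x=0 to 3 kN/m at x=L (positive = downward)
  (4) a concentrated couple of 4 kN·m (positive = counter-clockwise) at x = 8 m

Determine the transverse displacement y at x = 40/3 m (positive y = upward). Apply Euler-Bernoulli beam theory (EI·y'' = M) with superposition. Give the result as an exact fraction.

y(40/3) = -19759/607500 m

Load 1 — point force P=-19 kN at a=10 m (b=L-a=10):
  y_1 = -Pa(L-x)(2Lx-a²-x²)/(6LEI)  [x>a] = -(-19)·10·(20-(40/3))·(2·20·(40/3)-10²-(40/3)²)/(6·20·5000) = 437/810 m
Load 2 — applied couple M₀=6 kN·m at a=15 m (b=L-a=5):
  y_2 = (M₀x³/(6L)+C₁x)/EI  [x≤a] with C₁=M₀(3b²-L²)/(6L)=-65/4 = (6·(40/3)³/(6·20)+(-65/4)·(40/3))/5000 = -53/2700 m
Load 3 — triangular load w₀=3 kN/m (0→w₀ over full span):
  y_3 = -w₀x(7L⁴-10L²x²+3x⁴)/(360LEI) = -3·(40/3)·(7·20⁴-10·20²·(40/3)²+3·(40/3)⁴)/(360·20·5000) = -136/243 m
Load 4 — applied couple M₀=4 kN·m at a=8 m (b=L-a=12):
  y_4 = (M₀x³/(6L)-M₀(x-a)²/2+C₁x)/EI  [x>a] with C₁=M₀(3b²-L²)/(6L)=16/15 = (4·(40/3)³/(6·20)-4·((40/3)-8)²/2+(16/15)·(40/3))/5000 = 368/50625 m
Superposition: y = Σ y_i = -19759/607500 m ≈ -0.032525 m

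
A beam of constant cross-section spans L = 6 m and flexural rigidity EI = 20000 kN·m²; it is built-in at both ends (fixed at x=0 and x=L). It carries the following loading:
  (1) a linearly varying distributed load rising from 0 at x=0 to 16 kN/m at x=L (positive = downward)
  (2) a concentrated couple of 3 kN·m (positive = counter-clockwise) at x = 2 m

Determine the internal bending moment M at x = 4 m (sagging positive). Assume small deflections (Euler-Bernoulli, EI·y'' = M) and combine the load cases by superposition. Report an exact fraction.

M(4) = 433/45 kN·m

Load 1 — triangular load w₀=16 kN/m (0→w₀ over full span):
  M_1 = 3w₀Lx/20 - w₀L²/30 - w₀x³/(6L) = 3·16·6·4/20 - 16·6²/30 - 16·4³/(6·6) = 448/45 kN·m
Load 2 — applied couple M₀=3 kN·m at a=2 m (b=L-a=4):
  M_2 = R_Ax - M_A - M₀  [x>a] with R_A=2/3, M_A=0 = (2/3)·4 - 0 - 3 = -1/3 kN·m
Superposition: M = Σ M_i = 433/45 kN·m ≈ 9.622222 kN·m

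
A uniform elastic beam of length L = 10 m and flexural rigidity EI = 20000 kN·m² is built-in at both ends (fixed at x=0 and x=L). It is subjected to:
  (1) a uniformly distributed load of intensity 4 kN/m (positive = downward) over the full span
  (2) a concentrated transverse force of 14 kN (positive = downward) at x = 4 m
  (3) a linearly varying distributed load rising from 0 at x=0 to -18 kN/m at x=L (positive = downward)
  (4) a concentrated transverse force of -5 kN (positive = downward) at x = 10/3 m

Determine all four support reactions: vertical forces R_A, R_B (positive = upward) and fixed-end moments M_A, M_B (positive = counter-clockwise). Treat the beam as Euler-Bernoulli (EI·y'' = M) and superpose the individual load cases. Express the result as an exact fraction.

Load 1 — uniform load w=4 kN/m over full span:
  R_A = wL/2 = 4·10/2 = 20 kN
  M_A = wL²/12 = 4·10²/12 = 100/3 kN·m
  R_B = wL/2 = 4·10/2 = 20 kN
  M_B = -wL²/12 = -4·10²/12 = -100/3 kN·m
Load 2 — point force P=14 kN at a=4 m (b=L-a=6):
  R_A = Pb²(3a+b)/L³ = 14·6²·(3·4+6)/10³ = 1134/125 kN
  M_A = Pab²/L² = 14·4·6²/10² = 504/25 kN·m
  R_B = Pa²(a+3b)/L³ = 14·4²·(4+3·6)/10³ = 616/125 kN
  M_B = -Pa²b/L² = -14·4²·6/10² = -336/25 kN·m
Load 3 — triangular load w₀=-18 kN/m (0→w₀ over full span):
  R_A = 3w₀L/20 = 3·(-18)·10/20 = -27 kN
  M_A = w₀L²/30 = (-18)·10²/30 = -60 kN·m
  R_B = 7w₀L/20 = 7·(-18)·10/20 = -63 kN
  M_B = -w₀L²/20 = -(-18)·10²/20 = 90 kN·m
Load 4 — point force P=-5 kN at a=10/3 m (b=L-a=20/3):
  R_A = Pb²(3a+b)/L³ = (-5)·(20/3)²·(3·(10/3)+(20/3))/10³ = -100/27 kN
  M_A = Pab²/L² = (-5)·(10/3)·(20/3)²/10² = -200/27 kN·m
  R_B = Pa²(a+3b)/L³ = (-5)·(10/3)²·((10/3)+3·(20/3))/10³ = -35/27 kN
  M_B = -Pa²b/L² = -(-5)·(10/3)²·(20/3)/10² = 100/27 kN·m
Superposition: R_A = -5507/3375 kN, M_A = -9392/675 kN·m, R_B = -132868/3375 kN, M_B = 31678/675 kN·m

R_A = -5507/3375 kN, M_A = -9392/675 kN·m, R_B = -132868/3375 kN, M_B = 31678/675 kN·m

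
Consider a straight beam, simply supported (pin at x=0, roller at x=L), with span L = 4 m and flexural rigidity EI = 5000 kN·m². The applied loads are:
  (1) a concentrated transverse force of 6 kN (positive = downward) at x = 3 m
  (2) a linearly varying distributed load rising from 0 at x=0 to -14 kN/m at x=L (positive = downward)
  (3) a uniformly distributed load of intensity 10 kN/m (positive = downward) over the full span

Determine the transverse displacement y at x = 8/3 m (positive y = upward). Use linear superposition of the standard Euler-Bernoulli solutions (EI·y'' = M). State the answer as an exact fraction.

Load 1 — point force P=6 kN at a=3 m (b=L-a=1):
  y_1 = -Pbx(L²-b²-x²)/(6LEI)  [x≤a] = -6·1·(8/3)·(4²-1²-(8/3)²)/(6·4·5000) = -71/67500 m
Load 2 — triangular load w₀=-14 kN/m (0→w₀ over full span):
  y_2 = -w₀x(7L⁴-10L²x²+3x⁴)/(360LEI) = -(-14)·(8/3)·(7·4⁴-10·4²·(8/3)²+3·(8/3)⁴)/(360·4·5000) = 1904/455625 m
Load 3 — uniform load w=10 kN/m over full span:
  y_3 = -wx(L³-2Lx²+x³)/(24EI) = -10·(8/3)·(4³-2·4·(8/3)²+(8/3)³)/(24·5000) = -176/30375 m
Superposition: y = Σ y_i = -4861/1822500 m ≈ -0.002667 m

y(8/3) = -4861/1822500 m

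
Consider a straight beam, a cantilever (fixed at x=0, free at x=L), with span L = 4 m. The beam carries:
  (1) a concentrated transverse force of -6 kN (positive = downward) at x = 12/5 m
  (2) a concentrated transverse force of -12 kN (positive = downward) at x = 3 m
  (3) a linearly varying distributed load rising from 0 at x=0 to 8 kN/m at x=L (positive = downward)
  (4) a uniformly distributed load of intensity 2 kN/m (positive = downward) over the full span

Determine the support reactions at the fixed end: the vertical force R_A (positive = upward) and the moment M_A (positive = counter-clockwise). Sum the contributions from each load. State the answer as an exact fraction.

R_A = 6 kN, M_A = 124/15 kN·m

Load 1 — point force P=-6 kN at a=12/5 m (b=L-a=8/5):
  R_A = P = (-6) = -6 kN
  M_A = Pa = (-6)·(12/5) = -72/5 kN·m
Load 2 — point force P=-12 kN at a=3 m (b=L-a=1):
  R_A = P = (-12) = -12 kN
  M_A = Pa = (-12)·3 = -36 kN·m
Load 3 — triangular load w₀=8 kN/m (0→w₀ over full span):
  R_A = w₀L/2 = 8·4/2 = 16 kN
  M_A = w₀L²/3 = 8·4²/3 = 128/3 kN·m
Load 4 — uniform load w=2 kN/m over full span:
  R_A = wL = 2·4 = 8 kN
  M_A = wL²/2 = 2·4²/2 = 16 kN·m
Superposition: R_A = 6 kN, M_A = 124/15 kN·m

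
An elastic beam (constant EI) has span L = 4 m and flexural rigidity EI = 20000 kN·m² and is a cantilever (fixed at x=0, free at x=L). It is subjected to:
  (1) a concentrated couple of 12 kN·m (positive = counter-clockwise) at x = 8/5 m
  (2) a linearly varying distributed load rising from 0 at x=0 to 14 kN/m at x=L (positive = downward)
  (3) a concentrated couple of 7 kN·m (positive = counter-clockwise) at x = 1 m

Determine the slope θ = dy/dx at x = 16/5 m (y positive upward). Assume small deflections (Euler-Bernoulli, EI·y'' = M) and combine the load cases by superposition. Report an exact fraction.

θ(16/5) = -158747/37500000 rad

Load 1 — applied couple M₀=12 kN·m at a=8/5 m (b=L-a=12/5):
  θ_1 = M₀a/EI  [x>a] = 12·(8/5)/20000 = 3/3125 rad
Load 2 — triangular load w₀=14 kN/m (0→w₀ over full span):
  θ_2 = (w₀Lx²/4-w₀L²x/3-w₀x⁴/(24L))/EI = (14·4·(16/5)²/4-14·4²·(16/5)/3-14·(16/5)⁴/(24·4))/20000 = -6496/1171875 rad
Load 3 — applied couple M₀=7 kN·m at a=1 m (b=L-a=3):
  θ_3 = M₀a/EI  [x>a] = 7·1/20000 = 7/20000 rad
Superposition: θ = Σ θ_i = -158747/37500000 rad ≈ -0.004233 rad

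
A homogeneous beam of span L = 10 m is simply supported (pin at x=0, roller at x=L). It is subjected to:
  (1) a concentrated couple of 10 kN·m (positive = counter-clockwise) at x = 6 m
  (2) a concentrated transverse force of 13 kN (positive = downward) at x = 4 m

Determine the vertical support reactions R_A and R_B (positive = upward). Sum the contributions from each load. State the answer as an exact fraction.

Load 1 — applied couple M₀=10 kN·m at a=6 m (b=L-a=4):
  R_A = M₀/L = 10/10 = 1 kN
  R_B = -M₀/L = -10/10 = -1 kN
Load 2 — point force P=13 kN at a=4 m (b=L-a=6):
  R_A = Pb/L = 13·6/10 = 39/5 kN
  R_B = Pa/L = 13·4/10 = 26/5 kN
Superposition: R_A = 44/5 kN, R_B = 21/5 kN

R_A = 44/5 kN, R_B = 21/5 kN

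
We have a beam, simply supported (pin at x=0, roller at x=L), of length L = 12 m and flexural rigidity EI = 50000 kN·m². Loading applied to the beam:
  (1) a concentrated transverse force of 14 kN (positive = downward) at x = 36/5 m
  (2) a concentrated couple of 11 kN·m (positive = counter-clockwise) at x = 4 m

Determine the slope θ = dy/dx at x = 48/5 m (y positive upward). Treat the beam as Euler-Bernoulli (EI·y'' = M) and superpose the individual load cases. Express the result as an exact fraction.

Load 1 — point force P=14 kN at a=36/5 m (b=L-a=24/5):
  θ_1 = -Pa(2L²-6Lx+3x²+a²)/(6LEI)  [x>a] = -14·(36/5)·(2·12²-6·12·(48/5)+3·(48/5)²+(36/5)²)/(6·12·50000) = 819/390625 rad
Load 2 — applied couple M₀=11 kN·m at a=4 m (b=L-a=8):
  θ_2 = (M₀x²/(2L)-M₀(x-a)+C₁)/EI  [x>a] with C₁=M₀(3b²-L²)/(6L)=22/3 = (11·(48/5)²/(2·12)-11·((48/5)-4)+(22/3))/50000 = -451/1875000 rad
Superposition: θ = Σ θ_i = 17401/9375000 rad ≈ 0.001856 rad

θ(48/5) = 17401/9375000 rad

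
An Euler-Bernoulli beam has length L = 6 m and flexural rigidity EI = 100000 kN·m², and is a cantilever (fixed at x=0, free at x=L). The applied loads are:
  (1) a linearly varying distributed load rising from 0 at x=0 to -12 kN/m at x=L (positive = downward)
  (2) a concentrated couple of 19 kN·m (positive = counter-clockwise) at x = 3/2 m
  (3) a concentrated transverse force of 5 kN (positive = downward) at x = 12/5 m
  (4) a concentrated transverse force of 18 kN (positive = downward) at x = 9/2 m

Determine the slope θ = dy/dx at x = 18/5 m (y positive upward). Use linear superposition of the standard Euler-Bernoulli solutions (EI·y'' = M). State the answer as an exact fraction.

Load 1 — triangular load w₀=-12 kN/m (0→w₀ over full span):
  θ_1 = (w₀Lx²/4-w₀L²x/3-w₀x⁴/(24L))/EI = ((-12)·6·(18/5)²/4-(-12)·6²·(18/5)/3-(-12)·(18/5)⁴/(24·6))/100000 = 46737/15625000 rad
Load 2 — applied couple M₀=19 kN·m at a=3/2 m (b=L-a=9/2):
  θ_2 = M₀a/EI  [x>a] = 19·(3/2)/100000 = 57/200000 rad
Load 3 — point force P=5 kN at a=12/5 m (b=L-a=18/5):
  θ_3 = -Pa²/(2EI)  [x>a] = -5·(12/5)²/(2·100000) = -9/62500 rad
Load 4 — point force P=18 kN at a=9/2 m (b=L-a=3/2):
  θ_4 = -Px(2a-x)/(2EI)  [x≤a] = -18·(18/5)·(2·(9/2)-(18/5))/(2·100000) = -2187/1250000 rad
Superposition: θ = Σ θ_i = 172821/125000000 rad ≈ 0.001383 rad

θ(18/5) = 172821/125000000 rad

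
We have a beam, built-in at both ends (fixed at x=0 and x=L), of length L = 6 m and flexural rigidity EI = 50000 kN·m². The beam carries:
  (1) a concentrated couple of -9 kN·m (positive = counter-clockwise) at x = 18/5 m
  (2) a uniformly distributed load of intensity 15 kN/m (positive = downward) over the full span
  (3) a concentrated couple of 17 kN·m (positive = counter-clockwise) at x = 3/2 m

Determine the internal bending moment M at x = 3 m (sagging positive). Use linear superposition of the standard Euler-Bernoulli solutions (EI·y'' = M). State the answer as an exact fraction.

M(3) = 293/20 kN·m

Load 1 — applied couple M₀=-9 kN·m at a=18/5 m (b=L-a=12/5):
  M_1 = R_Ax - M_A  [x≤a] with R_A=-54/25, M_A=-72/25 = (-54/25)·3 - (-72/25) = -18/5 kN·m
Load 2 — uniform load w=15 kN/m over full span:
  M_2 = wLx/2 - wL²/12 - wx²/2 = 15·6·3/2 - 15·6²/12 - 15·3²/2 = 45/2 kN·m
Load 3 — applied couple M₀=17 kN·m at a=3/2 m (b=L-a=9/2):
  M_3 = R_Ax - M_A - M₀  [x>a] with R_A=51/16, M_A=-51/16 = (51/16)·3 - (-51/16) - 17 = -17/4 kN·m
Superposition: M = Σ M_i = 293/20 kN·m ≈ 14.650000 kN·m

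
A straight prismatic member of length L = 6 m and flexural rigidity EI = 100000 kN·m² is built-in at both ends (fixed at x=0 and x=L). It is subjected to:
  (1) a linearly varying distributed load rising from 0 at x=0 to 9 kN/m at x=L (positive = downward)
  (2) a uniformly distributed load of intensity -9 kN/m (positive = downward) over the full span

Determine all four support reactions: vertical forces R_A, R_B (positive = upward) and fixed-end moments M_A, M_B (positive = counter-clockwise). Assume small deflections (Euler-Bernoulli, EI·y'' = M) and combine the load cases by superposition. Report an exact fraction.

Load 1 — triangular load w₀=9 kN/m (0→w₀ over full span):
  R_A = 3w₀L/20 = 3·9·6/20 = 81/10 kN
  M_A = w₀L²/30 = 9·6²/30 = 54/5 kN·m
  R_B = 7w₀L/20 = 7·9·6/20 = 189/10 kN
  M_B = -w₀L²/20 = -9·6²/20 = -81/5 kN·m
Load 2 — uniform load w=-9 kN/m over full span:
  R_A = wL/2 = (-9)·6/2 = -27 kN
  M_A = wL²/12 = (-9)·6²/12 = -27 kN·m
  R_B = wL/2 = (-9)·6/2 = -27 kN
  M_B = -wL²/12 = -(-9)·6²/12 = 27 kN·m
Superposition: R_A = -189/10 kN, M_A = -81/5 kN·m, R_B = -81/10 kN, M_B = 54/5 kN·m

R_A = -189/10 kN, M_A = -81/5 kN·m, R_B = -81/10 kN, M_B = 54/5 kN·m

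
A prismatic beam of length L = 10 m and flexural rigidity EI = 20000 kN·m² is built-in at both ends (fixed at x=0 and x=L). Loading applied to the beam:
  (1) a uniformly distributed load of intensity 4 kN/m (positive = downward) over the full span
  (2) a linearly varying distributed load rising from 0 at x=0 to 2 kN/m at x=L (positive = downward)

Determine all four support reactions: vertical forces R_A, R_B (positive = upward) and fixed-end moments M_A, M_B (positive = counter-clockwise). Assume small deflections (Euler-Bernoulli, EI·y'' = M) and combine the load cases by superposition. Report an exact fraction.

R_A = 23 kN, M_A = 40 kN·m, R_B = 27 kN, M_B = -130/3 kN·m

Load 1 — uniform load w=4 kN/m over full span:
  R_A = wL/2 = 4·10/2 = 20 kN
  M_A = wL²/12 = 4·10²/12 = 100/3 kN·m
  R_B = wL/2 = 4·10/2 = 20 kN
  M_B = -wL²/12 = -4·10²/12 = -100/3 kN·m
Load 2 — triangular load w₀=2 kN/m (0→w₀ over full span):
  R_A = 3w₀L/20 = 3·2·10/20 = 3 kN
  M_A = w₀L²/30 = 2·10²/30 = 20/3 kN·m
  R_B = 7w₀L/20 = 7·2·10/20 = 7 kN
  M_B = -w₀L²/20 = -2·10²/20 = -10 kN·m
Superposition: R_A = 23 kN, M_A = 40 kN·m, R_B = 27 kN, M_B = -130/3 kN·m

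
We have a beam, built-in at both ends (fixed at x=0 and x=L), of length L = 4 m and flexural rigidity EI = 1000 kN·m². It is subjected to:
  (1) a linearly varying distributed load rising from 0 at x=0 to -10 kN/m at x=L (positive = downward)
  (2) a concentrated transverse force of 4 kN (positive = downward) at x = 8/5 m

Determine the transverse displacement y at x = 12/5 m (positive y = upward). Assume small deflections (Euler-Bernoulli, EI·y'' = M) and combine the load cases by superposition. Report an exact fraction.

Load 1 — triangular load w₀=-10 kN/m (0→w₀ over full span):
  y_1 = -w₀x²(L-x)²(x+2L)/(120LEI) = -(-10)·(12/5)²·(4-(12/5))²·((12/5)+2·4)/(120·4·1000) = 1248/390625 m
Load 2 — point force P=4 kN at a=8/5 m (b=L-a=12/5):
  y_2 = -Pa²(L-x)²(3bL-(3b+a)(L-x))/(6L³EI)  [x>a] = -4·(8/5)²·(4-(12/5))²·(3·(12/5)·4-(3·(12/5)+(8/5))·(4-(12/5)))/(6·4³·1000) = -5888/5859375 m
Superposition: y = Σ y_i = 12832/5859375 m ≈ 0.002190 m

y(12/5) = 12832/5859375 m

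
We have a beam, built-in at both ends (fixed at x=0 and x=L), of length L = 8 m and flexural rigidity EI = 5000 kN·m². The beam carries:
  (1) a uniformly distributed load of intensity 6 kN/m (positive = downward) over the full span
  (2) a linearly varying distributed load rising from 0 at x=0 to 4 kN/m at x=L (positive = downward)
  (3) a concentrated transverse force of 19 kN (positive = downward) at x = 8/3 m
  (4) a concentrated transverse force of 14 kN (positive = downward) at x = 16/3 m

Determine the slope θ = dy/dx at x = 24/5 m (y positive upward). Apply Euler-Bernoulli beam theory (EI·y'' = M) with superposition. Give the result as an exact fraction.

Load 1 — uniform load w=6 kN/m over full span:
  θ_1 = -wx(L-x)(L-2x)/(12EI) = -6·(24/5)·(8-(24/5))·(8-2·(24/5))/(12·5000) = 192/78125 rad
Load 2 — triangular load w₀=4 kN/m (0→w₀ over full span):
  θ_2 = -w₀(2x(L-x)(L-2x)(x+2L)+x²(L-x)²)/(120LEI) = -4·(2·(24/5)·(8-(24/5))·(8-2·(24/5))·((24/5)+2·8)+(24/5)²·(8-(24/5))²)/(120·8·5000) = 256/390625 rad
Load 3 — point force P=19 kN at a=8/3 m (b=L-a=16/3):
  θ_3 = Pa²(L-x)(2bL-(3b+a)(L-x))/(2L³EI)  [x>a] = 19·(8/3)²·(8-(24/5))·(2·(16/3)·8-(3·(16/3)+(8/3))·(8-(24/5)))/(2·8³·5000) = 304/140625 rad
Load 4 — point force P=14 kN at a=16/3 m (b=L-a=8/3):
  θ_4 = -Pb²x(2aL-(3a+b)x)/(2L³EI)  [x≤a] = -14·(8/3)²·(24/5)·(2·(16/3)·8-(3·(16/3)+(8/3))·(24/5))/(2·8³·5000) = 56/140625 rad
Superposition: θ = Σ θ_i = 2216/390625 rad ≈ 0.005673 rad

θ(24/5) = 2216/390625 rad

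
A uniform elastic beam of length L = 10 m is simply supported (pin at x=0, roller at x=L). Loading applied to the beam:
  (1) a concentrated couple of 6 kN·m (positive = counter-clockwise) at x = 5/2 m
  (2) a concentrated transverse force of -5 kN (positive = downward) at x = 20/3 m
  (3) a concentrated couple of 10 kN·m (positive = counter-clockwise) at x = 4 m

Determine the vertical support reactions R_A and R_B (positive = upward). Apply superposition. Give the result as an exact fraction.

R_A = -1/15 kN, R_B = -74/15 kN

Load 1 — applied couple M₀=6 kN·m at a=5/2 m (b=L-a=15/2):
  R_A = M₀/L = 6/10 = 3/5 kN
  R_B = -M₀/L = -6/10 = -3/5 kN
Load 2 — point force P=-5 kN at a=20/3 m (b=L-a=10/3):
  R_A = Pb/L = (-5)·(10/3)/10 = -5/3 kN
  R_B = Pa/L = (-5)·(20/3)/10 = -10/3 kN
Load 3 — applied couple M₀=10 kN·m at a=4 m (b=L-a=6):
  R_A = M₀/L = 10/10 = 1 kN
  R_B = -M₀/L = -10/10 = -1 kN
Superposition: R_A = -1/15 kN, R_B = -74/15 kN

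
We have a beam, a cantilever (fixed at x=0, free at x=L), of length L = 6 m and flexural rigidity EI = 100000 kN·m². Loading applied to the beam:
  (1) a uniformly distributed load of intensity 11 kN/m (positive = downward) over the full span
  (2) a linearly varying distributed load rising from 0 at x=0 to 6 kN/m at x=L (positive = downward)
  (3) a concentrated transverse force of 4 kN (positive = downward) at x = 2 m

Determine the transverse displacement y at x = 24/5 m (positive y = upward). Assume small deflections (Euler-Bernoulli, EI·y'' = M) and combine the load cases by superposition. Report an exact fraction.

Load 1 — uniform load w=11 kN/m over full span:
  y_1 = -wx²(x²-4Lx+6L²)/(24EI) = -11·(24/5)²·((24/5)²-4·6·(24/5)+6·6²)/(24·100000) = -25542/1953125 m
Load 2 — triangular load w₀=6 kN/m (0→w₀ over full span):
  y_2 = (w₀Lx³/12-w₀L²x²/6-w₀x⁵/(120L))/EI = (6·6·(24/5)³/12-6·6²·(24/5)²/6-6·(24/5)⁵/(120·6))/100000 = -253368/48828125 m
Load 3 — point force P=4 kN at a=2 m (b=L-a=4):
  y_3 = -Pa²(3x-a)/(6EI)  [x>a] = -4·2²·(3·(24/5)-2)/(6·100000) = -31/93750 m
Superposition: y = Σ y_i = -5448383/292968750 m ≈ -0.018597 m

y(24/5) = -5448383/292968750 m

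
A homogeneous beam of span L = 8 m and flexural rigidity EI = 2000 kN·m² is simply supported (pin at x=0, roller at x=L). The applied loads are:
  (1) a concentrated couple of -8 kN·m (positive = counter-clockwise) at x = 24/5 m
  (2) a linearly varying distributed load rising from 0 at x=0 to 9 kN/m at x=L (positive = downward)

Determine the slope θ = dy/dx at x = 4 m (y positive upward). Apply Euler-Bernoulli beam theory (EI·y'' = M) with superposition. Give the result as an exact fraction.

Load 1 — applied couple M₀=-8 kN·m at a=24/5 m (b=L-a=16/5):
  θ_1 = (M₀x²/(2L)+C₁)/EI  [x≤a] with C₁=M₀(3b²-L²)/(6L)=416/75 = ((-8)·4²/(2·8)+(416/75))/2000 = -23/18750 rad
Load 2 — triangular load w₀=9 kN/m (0→w₀ over full span):
  θ_2 = -w₀(7L⁴-30L²x²+15x⁴)/(360LEI) = -9·(7·8⁴-30·8²·4²+15·4⁴)/(360·8·2000) = -7/2500 rad
Superposition: θ = Σ θ_i = -151/37500 rad ≈ -0.004027 rad

θ(4) = -151/37500 rad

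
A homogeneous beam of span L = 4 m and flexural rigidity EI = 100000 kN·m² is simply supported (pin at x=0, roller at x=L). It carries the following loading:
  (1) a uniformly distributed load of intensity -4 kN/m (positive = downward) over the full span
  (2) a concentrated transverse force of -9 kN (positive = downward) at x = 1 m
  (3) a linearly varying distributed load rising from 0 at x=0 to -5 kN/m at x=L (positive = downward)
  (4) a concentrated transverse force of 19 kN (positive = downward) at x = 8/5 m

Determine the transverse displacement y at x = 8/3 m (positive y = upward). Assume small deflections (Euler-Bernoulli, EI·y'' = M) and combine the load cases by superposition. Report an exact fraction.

y(8/3) = 1087243/18225000000 m

Load 1 — uniform load w=-4 kN/m over full span:
  y_1 = -wx(L³-2Lx²+x³)/(24EI) = -(-4)·(8/3)·(4³-2·4·(8/3)²+(8/3)³)/(24·100000) = 88/759375 m
Load 2 — point force P=-9 kN at a=1 m (b=L-a=3):
  y_2 = -Pa(L-x)(2Lx-a²-x²)/(6LEI)  [x>a] = -(-9)·1·(4-(8/3))·(2·4·(8/3)-1²-(8/3)²)/(6·4·100000) = 119/1800000 m
Load 3 — triangular load w₀=-5 kN/m (0→w₀ over full span):
  y_3 = -w₀x(7L⁴-10L²x²+3x⁴)/(360LEI) = -(-5)·(8/3)·(7·4⁴-10·4²·(8/3)²+3·(8/3)⁴)/(360·4·100000) = 34/455625 m
Load 4 — point force P=19 kN at a=8/5 m (b=L-a=12/5):
  y_4 = -Pa(L-x)(2Lx-a²-x²)/(6LEI)  [x>a] = -19·(8/5)·(4-(8/3))·(2·4·(8/3)-(8/5)²-(8/3)²)/(6·4·100000) = -6232/31640625 m
Superposition: y = Σ y_i = 1087243/18225000000 m ≈ 0.000060 m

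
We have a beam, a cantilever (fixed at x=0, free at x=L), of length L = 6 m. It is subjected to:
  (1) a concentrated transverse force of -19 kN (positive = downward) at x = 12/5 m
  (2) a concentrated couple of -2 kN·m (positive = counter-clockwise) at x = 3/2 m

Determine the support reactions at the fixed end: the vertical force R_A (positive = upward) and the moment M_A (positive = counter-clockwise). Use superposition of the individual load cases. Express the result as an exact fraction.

Load 1 — point force P=-19 kN at a=12/5 m (b=L-a=18/5):
  R_A = P = (-19) = -19 kN
  M_A = Pa = (-19)·(12/5) = -228/5 kN·m
Load 2 — applied couple M₀=-2 kN·m at a=3/2 m (b=L-a=9/2):
  R_A = 0 kN
  M_A = -M₀ = -(-2) = 2 kN·m
Superposition: R_A = -19 kN, M_A = -218/5 kN·m

R_A = -19 kN, M_A = -218/5 kN·m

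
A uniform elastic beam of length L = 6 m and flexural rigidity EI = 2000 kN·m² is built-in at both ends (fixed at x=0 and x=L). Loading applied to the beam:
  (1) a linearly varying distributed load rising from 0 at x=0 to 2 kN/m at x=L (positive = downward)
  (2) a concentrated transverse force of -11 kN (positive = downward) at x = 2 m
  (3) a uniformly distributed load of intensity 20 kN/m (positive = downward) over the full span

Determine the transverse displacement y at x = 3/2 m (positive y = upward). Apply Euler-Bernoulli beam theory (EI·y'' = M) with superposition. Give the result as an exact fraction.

y(3/2) = -127721/7680000 m

Load 1 — triangular load w₀=2 kN/m (0→w₀ over full span):
  y_1 = -w₀x²(L-x)²(x+2L)/(120LEI) = -2·(3/2)²·(6-(3/2))²·((3/2)+2·6)/(120·6·2000) = -2187/2560000 m
Load 2 — point force P=-11 kN at a=2 m (b=L-a=4):
  y_2 = -Pb²x²(3aL-(3a+b)x)/(6L³EI)  [x≤a] = -(-11)·4²·(3/2)²·(3·2·6-(3·2+4)·(3/2))/(6·6³·2000) = 77/24000 m
Load 3 — uniform load w=20 kN/m over full span:
  y_3 = -wx²(L-x)²/(24EI) = -20·(3/2)²·(6-(3/2))²/(24·2000) = -243/12800 m
Superposition: y = Σ y_i = -127721/7680000 m ≈ -0.016630 m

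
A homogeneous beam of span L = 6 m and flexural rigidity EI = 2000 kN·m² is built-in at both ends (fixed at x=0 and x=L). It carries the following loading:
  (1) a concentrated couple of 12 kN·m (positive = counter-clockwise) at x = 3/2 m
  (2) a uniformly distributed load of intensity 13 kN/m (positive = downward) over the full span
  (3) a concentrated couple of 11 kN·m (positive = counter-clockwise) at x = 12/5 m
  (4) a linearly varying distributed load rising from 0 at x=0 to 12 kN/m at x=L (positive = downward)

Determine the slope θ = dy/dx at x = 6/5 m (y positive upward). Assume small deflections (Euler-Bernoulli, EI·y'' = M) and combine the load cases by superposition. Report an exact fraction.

θ(6/5) = -1719/125000 rad

Load 1 — applied couple M₀=12 kN·m at a=3/2 m (b=L-a=9/2):
  θ_1 = (R_Ax²/2 - M_Ax)/EI  [x≤a] with R_A=9/4, M_A=-9/4 = ((9/4)·(6/5)²/2 - (-9/4)·(6/5))/2000 = 27/12500 rad
Load 2 — uniform load w=13 kN/m over full span:
  θ_2 = -wx(L-x)(L-2x)/(12EI) = -13·(6/5)·(6-(6/5))·(6-2·(6/5))/(12·2000) = -351/31250 rad
Load 3 — applied couple M₀=11 kN·m at a=12/5 m (b=L-a=18/5):
  θ_3 = (R_Ax²/2 - M_Ax)/EI  [x≤a] with R_A=66/25, M_A=33/25 = ((66/25)·(6/5)²/2 - (33/25)·(6/5))/2000 = 99/625000 rad
Load 4 — triangular load w₀=12 kN/m (0→w₀ over full span):
  θ_4 = -w₀(2x(L-x)(L-2x)(x+2L)+x²(L-x)²)/(120LEI) = -12·(2·(6/5)·(6-(6/5))·(6-2·(6/5))·((6/5)+2·6)+(6/5)²·(6-(6/5))²)/(120·6·2000) = -378/78125 rad
Superposition: θ = Σ θ_i = -1719/125000 rad ≈ -0.013752 rad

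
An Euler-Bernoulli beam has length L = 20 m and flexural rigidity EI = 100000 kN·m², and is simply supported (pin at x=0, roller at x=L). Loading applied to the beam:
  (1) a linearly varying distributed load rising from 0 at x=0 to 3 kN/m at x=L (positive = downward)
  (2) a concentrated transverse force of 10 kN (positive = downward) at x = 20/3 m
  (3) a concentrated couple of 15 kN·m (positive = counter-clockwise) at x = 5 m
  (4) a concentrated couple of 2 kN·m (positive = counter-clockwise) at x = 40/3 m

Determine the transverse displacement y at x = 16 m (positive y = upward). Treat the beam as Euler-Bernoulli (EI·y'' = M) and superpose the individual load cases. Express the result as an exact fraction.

y(16) = -10371011/405000000 m

Load 1 — triangular load w₀=3 kN/m (0→w₀ over full span):
  y_1 = -w₀x(7L⁴-10L²x²+3x⁴)/(360LEI) = -3·16·(7·20⁴-10·20²·16²+3·16⁴)/(360·20·100000) = -1524/78125 m
Load 2 — point force P=10 kN at a=20/3 m (b=L-a=40/3):
  y_2 = -Pa(L-x)(2Lx-a²-x²)/(6LEI)  [x>a] = -10·(20/3)·(20-16)·(2·20·16-(20/3)²-16²)/(6·20·100000) = -382/50625 m
Load 3 — applied couple M₀=15 kN·m at a=5 m (b=L-a=15):
  y_3 = (M₀x³/(6L)-M₀(x-a)²/2+C₁x)/EI  [x>a] with C₁=M₀(3b²-L²)/(6L)=275/8 = (15·16³/(6·20)-15·(16-5)²/2+(275/8)·16)/100000 = 309/200000 m
Load 4 — applied couple M₀=2 kN·m at a=40/3 m (b=L-a=20/3):
  y_4 = (M₀x³/(6L)-M₀(x-a)²/2+C₁x)/EI  [x>a] with C₁=M₀(3b²-L²)/(6L)=-40/9 = (2·16³/(6·20)-2·(16-(40/3))²/2+(-40/9)·16)/100000 = -14/140625 m
Superposition: y = Σ y_i = -10371011/405000000 m ≈ -0.025607 m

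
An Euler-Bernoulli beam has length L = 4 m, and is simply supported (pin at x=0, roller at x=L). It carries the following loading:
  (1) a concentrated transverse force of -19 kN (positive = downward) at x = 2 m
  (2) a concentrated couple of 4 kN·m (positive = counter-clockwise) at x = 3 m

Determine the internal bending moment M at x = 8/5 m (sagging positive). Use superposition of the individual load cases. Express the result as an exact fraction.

M(8/5) = -68/5 kN·m

Load 1 — point force P=-19 kN at a=2 m (b=L-a=2):
  M_1 = Pbx/L  [x≤a] = (-19)·2·(8/5)/4 = -76/5 kN·m
Load 2 — applied couple M₀=4 kN·m at a=3 m (b=L-a=1):
  M_2 = M₀x/L  [x≤a] = 4·(8/5)/4 = 8/5 kN·m
Superposition: M = Σ M_i = -68/5 kN·m ≈ -13.600000 kN·m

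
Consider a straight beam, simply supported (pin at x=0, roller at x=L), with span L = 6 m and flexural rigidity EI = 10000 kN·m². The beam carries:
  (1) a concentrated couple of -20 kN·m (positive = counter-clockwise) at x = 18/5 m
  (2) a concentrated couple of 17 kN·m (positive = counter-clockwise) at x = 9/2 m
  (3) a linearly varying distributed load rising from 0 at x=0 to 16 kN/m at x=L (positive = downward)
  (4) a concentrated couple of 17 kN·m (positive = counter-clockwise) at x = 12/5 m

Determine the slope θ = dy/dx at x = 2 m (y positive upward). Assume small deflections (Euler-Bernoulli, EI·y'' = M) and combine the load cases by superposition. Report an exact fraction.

θ(2) = -123709/36000000 rad

Load 1 — applied couple M₀=-20 kN·m at a=18/5 m (b=L-a=12/5):
  θ_1 = (M₀x²/(2L)+C₁)/EI  [x≤a] with C₁=M₀(3b²-L²)/(6L)=52/5 = ((-20)·2²/(2·6)+(52/5))/10000 = 7/18750 rad
Load 2 — applied couple M₀=17 kN·m at a=9/2 m (b=L-a=3/2):
  θ_2 = (M₀x²/(2L)+C₁)/EI  [x≤a] with C₁=M₀(3b²-L²)/(6L)=-221/16 = (17·2²/(2·6)+(-221/16))/10000 = -391/480000 rad
Load 3 — triangular load w₀=16 kN/m (0→w₀ over full span):
  θ_3 = -w₀(7L⁴-30L²x²+15x⁴)/(360LEI) = -16·(7·6⁴-30·6²·2²+15·2⁴)/(360·6·10000) = -104/28125 rad
Load 4 — applied couple M₀=17 kN·m at a=12/5 m (b=L-a=18/5):
  θ_4 = (M₀x²/(2L)+C₁)/EI  [x≤a] with C₁=M₀(3b²-L²)/(6L)=34/25 = (17·2²/(2·6)+(34/25))/10000 = 527/750000 rad
Superposition: θ = Σ θ_i = -123709/36000000 rad ≈ -0.003436 rad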